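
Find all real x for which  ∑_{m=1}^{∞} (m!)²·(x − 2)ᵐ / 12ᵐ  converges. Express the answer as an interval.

The ratio of consecutive coefficients is (m+1)² · 1/12 → ∞.
The ratio grows without bound, so the series diverges whenever (x − 2) ≠ 0; it converges only at x = 2. R = 0.

{2}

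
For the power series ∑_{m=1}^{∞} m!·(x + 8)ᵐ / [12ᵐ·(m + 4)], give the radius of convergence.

R = 0

Apply the ratio test: |a_{m+1}| / |a_m| = (m+1) · 1/12 · (m + 4)/((m+1) + 4), which tends to ∞ as m → ∞.
The terms grow without bound for any (x + 8) ≠ 0, so R = 0 (convergence only at x = -8).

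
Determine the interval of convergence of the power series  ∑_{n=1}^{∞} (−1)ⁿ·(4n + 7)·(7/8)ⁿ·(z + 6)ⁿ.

Apply the ratio test: |a_{n+1}| / |a_n| = [(4(n+1) + 7)/(4n + 7)] · 7/8, which tends to 7/8 as n → ∞.
Convergence for |z + 6| · 7/8 < 1, i.e. |z + 6| < 8/7. So R = 8/7.
Endpoint z = -34/7: the terms do not tend to 0, so the series diverges.
Check z = -50/7: the n-th term does not approach 0; divergence by the term test.

(-50/7, -34/7)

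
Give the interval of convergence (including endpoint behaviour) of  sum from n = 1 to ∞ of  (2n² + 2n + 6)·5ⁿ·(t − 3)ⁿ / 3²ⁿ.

By the ratio test, |a_{n+1}/a_n| = [(2(n+1)² + 2(n+1) + 6)/(2n² + 2n + 6)] · 5/9 → 5/9.
Thus R = 1/(5/9) = 9/5.
Endpoint t = 24/5: the terms do not tend to 0, so the series diverges.
Endpoint t = 6/5: the n-th term does not approach 0; divergence by the term test.

(6/5, 24/5)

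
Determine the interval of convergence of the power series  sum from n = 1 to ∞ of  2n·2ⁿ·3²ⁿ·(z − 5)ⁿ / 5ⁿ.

Ratio test: |a_{n+1}/a_n| = [2(n+1)/2n] · 2·9/5 → 18/5 as n → ∞.
The series converges when 18/5 · |z − 5| < 1, giving R = 5/18.
At z = 95/18: the terms have absolute value of order n, which does not tend to 0, so the series diverges by the divergence test.
Check z = 85/18: the n-th term does not approach 0; divergence by the term test.

(85/18, 95/18)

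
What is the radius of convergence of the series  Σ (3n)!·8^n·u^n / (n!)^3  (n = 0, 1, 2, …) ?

R = 1/216

Apply the ratio test: |a_{n+1}| / |a_n| = (3n+1)·(3n+2)·(3n+3)/(n+1)³ · 8, which tends to 216 as n → ∞.
Thus R = 1/(216) = 1/216.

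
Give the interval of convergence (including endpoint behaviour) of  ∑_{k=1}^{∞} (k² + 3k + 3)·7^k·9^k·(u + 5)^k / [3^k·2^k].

The ratio of consecutive coefficients is [((k+1)² + 3(k+1) + 3)/(k² + 3k + 3)] · 7·9/(3·2) → 21/2.
Convergence for |u + 5| · 21/2 < 1, i.e. |u + 5| < 2/21. So R = 2/21.
Endpoint u = -103/21: the k-th term does not approach 0; divergence by the term test.
At u = -107/21: the terms have absolute value of order k², which does not tend to 0, so the series diverges by the divergence test.

(-107/21, -103/21)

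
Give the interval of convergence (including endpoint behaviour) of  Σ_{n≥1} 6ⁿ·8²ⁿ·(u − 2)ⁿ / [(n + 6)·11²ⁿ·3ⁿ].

Ratio test: |a_{n+1}/a_n| = [(n + 6)/((n+1) + 6)] · 6·64/(121·3) → 128/121 as n → ∞.
Thus R = 1/(128/121) = 121/128.
When u = 377/128, comparison with the harmonic series Σ 1/n shows the series diverges.
When u = 135/128, the terms alternate in sign and decrease monotonically to 0 in absolute value (size ~ c/n), so the alternating series test gives convergence.

[135/128, 377/128)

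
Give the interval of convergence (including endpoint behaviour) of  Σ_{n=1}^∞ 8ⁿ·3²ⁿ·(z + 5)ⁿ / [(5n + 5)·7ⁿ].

[-367/72, -353/72)

Ratio test: |a_{n+1}/a_n| = [(5n + 5)/(5(n+1) + 5)] · 8·9/7 → 72/7 as n → ∞.
The series converges when 72/7 · |z + 5| < 1, giving R = 7/72.
Check z = -353/72: the terms behave like c/n; limit comparison with the harmonic series gives divergence.
Check z = -367/72: convergence follows from the alternating series test (terms decrease monotonically to 0).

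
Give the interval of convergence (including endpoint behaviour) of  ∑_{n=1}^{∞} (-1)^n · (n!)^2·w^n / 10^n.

{0}

The ratio of consecutive coefficients is (n+1)² · 1/10 → ∞.
The terms grow without bound for any w ≠ 0, so R = 0 (convergence only at w = 0).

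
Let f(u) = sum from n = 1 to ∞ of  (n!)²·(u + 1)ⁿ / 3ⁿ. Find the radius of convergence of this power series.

R = 0

By the ratio test, |a_{n+1}/a_n| = (n+1)² · 1/3 → ∞.
Since the ratio → ∞, the series diverges for every u ≠ -1, and R = 0.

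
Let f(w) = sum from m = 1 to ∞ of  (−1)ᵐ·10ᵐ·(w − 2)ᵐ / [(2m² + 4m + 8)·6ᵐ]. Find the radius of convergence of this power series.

R = 3/5

Apply the ratio test: |a_{m+1}| / |a_m| = [(2m² + 4m + 8)/(2(m+1)² + 4(m+1) + 8)] · 10/6, which tends to 5/3 as m → ∞.
Hence the series converges for |w − 2| < 1/(5/3) = 3/5, so the radius of convergence is 3/5.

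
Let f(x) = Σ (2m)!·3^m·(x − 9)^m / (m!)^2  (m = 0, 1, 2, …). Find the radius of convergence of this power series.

R = 1/12

Apply the ratio test: |a_{m+1}| / |a_m| = (2m+1)·(2m+2)/(m+1)² · 3, which tends to 12 as m → ∞.
Convergence for |x − 9| · 12 < 1, i.e. |x − 9| < 1/12. So R = 1/12.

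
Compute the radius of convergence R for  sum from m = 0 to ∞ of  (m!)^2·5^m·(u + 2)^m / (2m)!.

Apply the ratio test: |a_{m+1}| / |a_m| = (m+1)²/[(2m+1)·(2m+2)] · 5, which tends to 5/4 as m → ∞.
Thus R = 1/(5/4) = 4/5.

R = 4/5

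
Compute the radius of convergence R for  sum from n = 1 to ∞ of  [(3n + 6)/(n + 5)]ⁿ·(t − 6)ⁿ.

By the Cauchy root test, |a_n|^(1/n) = (3n + 6)/(n + 5) → 3.
The series converges when 3 · |t − 6| < 1, giving R = 1/3.

R = 1/3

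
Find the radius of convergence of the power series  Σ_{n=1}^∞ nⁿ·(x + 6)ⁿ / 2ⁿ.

R = 0

Applying the root test, |a_n|^(1/n) = n/2 → ∞.
The root grows without bound, so R = 0 (convergence only at x = -6).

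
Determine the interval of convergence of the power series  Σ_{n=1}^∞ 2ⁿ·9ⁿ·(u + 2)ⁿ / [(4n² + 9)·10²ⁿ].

[-68/9, 32/9]

Apply the ratio test: |a_{n+1}| / |a_n| = [(4n² + 9)/(4(n+1)² + 9)] · 2·9/100, which tends to 9/50 as n → ∞.
Convergence for |u + 2| · 9/50 < 1, i.e. |u + 2| < 50/9. So R = 50/9.
Check u = 32/9: the series is dominated by a constant times Σ 1/n², which converges (p = 2 > 1).
Endpoint u = -68/9: the terms are on the order of 1/n², so the series converges absolutely by comparison with the p-series (p = 2 > 1).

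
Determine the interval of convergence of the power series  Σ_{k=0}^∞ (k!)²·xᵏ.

Ratio test: |a_{k+1}/a_k| = (k+1)² → ∞ as k → ∞.
Since the ratio → ∞, the series diverges for every x ≠ 0, and R = 0.

{0}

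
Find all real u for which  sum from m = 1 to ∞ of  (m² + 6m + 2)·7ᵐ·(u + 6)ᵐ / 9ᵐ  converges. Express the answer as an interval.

(-51/7, -33/7)

By the ratio test, |a_{m+1}/a_m| = [((m+1)² + 6(m+1) + 2)/(m² + 6m + 2)] · 7/9 → 7/9.
The series converges when 7/9 · |u + 6| < 1, giving R = 9/7.
Endpoint u = -33/7: the terms have absolute value of order m², which does not tend to 0, so the series diverges by the divergence test.
Check u = -51/7: the terms have absolute value of order m², which does not tend to 0, so the series diverges by the divergence test.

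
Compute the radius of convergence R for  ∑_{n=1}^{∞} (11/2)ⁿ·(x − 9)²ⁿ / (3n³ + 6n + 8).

The ratio of consecutive coefficients is [(3n³ + 6n + 8)/(3(n+1)³ + 6(n+1) + 8)] · 11/2 → 11/2.
Since the exponent of (x − 9) increases by 2 each term, convergence requires |x − 9|² < 2/11, hence R = √22/11.

R = √22/11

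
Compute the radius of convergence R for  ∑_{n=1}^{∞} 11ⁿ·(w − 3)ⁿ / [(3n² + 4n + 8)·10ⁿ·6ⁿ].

The ratio of consecutive coefficients is [(3n² + 4n + 8)/(3(n+1)² + 4(n+1) + 8)] · 11/(10·6) → 11/60.
The series converges when 11/60 · |w − 3| < 1, giving R = 60/11.

R = 60/11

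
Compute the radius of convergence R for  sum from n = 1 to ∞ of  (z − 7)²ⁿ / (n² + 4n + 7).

R = 1

Ratio test: |a_{n+1}/a_n| = (n² + 4n + 7)/((n+1)² + 4(n+1) + 7) → 1 as n → ∞.
Successive powers of (z − 7) differ by 2, so the series converges when |z − 7|² · 1 < 1, i.e. |z − 7| < √(1) = 1. So R = 1.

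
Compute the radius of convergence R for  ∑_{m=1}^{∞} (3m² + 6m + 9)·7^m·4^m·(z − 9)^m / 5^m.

R = 5/28

The ratio of consecutive coefficients is [(3(m+1)² + 6(m+1) + 9)/(3m² + 6m + 9)] · 7·4/5 → 28/5.
Convergence for |z − 9| · 28/5 < 1, i.e. |z − 9| < 5/28. So R = 5/28.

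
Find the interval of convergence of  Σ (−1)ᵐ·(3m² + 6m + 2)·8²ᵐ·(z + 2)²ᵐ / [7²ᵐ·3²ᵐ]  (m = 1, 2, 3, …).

(-37/8, 5/8)

The ratio of consecutive coefficients is [(3(m+1)² + 6(m+1) + 2)/(3m² + 6m + 2)] · 64/(49·9) → 64/441.
Since the exponent of (z + 2) increases by 2 each term, convergence requires |z + 2|² < 441/64, hence R = 21/8.
Check z = 5/8: the m-th term does not approach 0; divergence by the term test.
Endpoint z = -37/8: the m-th term does not approach 0; divergence by the term test.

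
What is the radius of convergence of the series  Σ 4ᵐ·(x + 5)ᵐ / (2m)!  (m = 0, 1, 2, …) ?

R = ∞

By the ratio test, |a_{m+1}/a_m| = 4 · 1/[(2m+1)·(2m+2)] → 0.
The ratio tends to 0 regardless of x, hence R = ∞.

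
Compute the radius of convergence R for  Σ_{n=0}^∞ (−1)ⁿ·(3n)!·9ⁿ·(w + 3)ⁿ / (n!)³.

R = 1/243

The ratio of consecutive coefficients is (3n+1)·(3n+2)·(3n+3)/(n+1)³ · 9 → 243.
Hence the series converges for |w + 3| < 1/(243) = 1/243, so the radius of convergence is 1/243.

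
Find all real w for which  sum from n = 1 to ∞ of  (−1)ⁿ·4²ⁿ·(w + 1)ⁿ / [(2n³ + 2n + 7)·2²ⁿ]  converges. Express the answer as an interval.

[-5/4, -3/4]

By the ratio test, |a_{n+1}/a_n| = [(2n³ + 2n + 7)/(2(n+1)³ + 2(n+1) + 7)] · 16/4 → 4.
Hence the series converges for |w + 1| < 1/(4) = 1/4, so the radius of convergence is 1/4.
Check w = -3/4: the terms are on the order of 1/n³, so the series converges absolutely by comparison with the p-series (p = 3 > 1).
When w = -5/4, absolute convergence follows by limit comparison with Σ 1/n³.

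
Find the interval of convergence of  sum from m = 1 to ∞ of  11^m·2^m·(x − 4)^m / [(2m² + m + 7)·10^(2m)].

[-6/11, 94/11]

Apply the ratio test: |a_{m+1}| / |a_m| = [(2m² + m + 7)/(2(m+1)² + (m+1) + 7)] · 11·2/100, which tends to 11/50 as m → ∞.
Convergence for |x − 4| · 11/50 < 1, i.e. |x − 4| < 50/11. So R = 50/11.
Check x = 94/11: the series is dominated by a constant times Σ 1/m², which converges (p = 2 > 1).
At x = -6/11: the terms are on the order of 1/m², so the series converges absolutely by comparison with the p-series (p = 2 > 1).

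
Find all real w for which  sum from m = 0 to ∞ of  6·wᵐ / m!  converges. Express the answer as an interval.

(−∞, ∞)

By the ratio test, |a_{m+1}/a_m| = 6/6 · 1/(m+1) → 0.
The limit is 0, so the series converges for all w; R = ∞.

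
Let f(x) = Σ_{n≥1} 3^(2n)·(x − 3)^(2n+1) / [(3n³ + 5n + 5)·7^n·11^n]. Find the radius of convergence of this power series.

Apply the ratio test: |a_{n+1}| / |a_n| = [(3n³ + 5n + 5)/(3(n+1)³ + 5(n+1) + 5)] · 9/(7·11), which tends to 9/77 as n → ∞.
Successive powers of (x − 3) differ by 2, so the series converges when |x − 3|² · 9/77 < 1, i.e. |x − 3| < √(77/9). So R = √77/3.

R = √77/3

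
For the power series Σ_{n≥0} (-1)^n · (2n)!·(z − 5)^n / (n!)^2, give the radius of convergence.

R = 1/4

Ratio test: |a_{n+1}/a_n| = (2n+1)·(2n+2)/(n+1)² → 4 as n → ∞.
Thus R = 1/(4) = 1/4.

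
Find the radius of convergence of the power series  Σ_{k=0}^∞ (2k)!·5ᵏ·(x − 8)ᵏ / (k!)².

R = 1/20

The ratio of consecutive coefficients is (2k+1)·(2k+2)/(k+1)² · 5 → 20.
The series converges when 20 · |x − 8| < 1, giving R = 1/20.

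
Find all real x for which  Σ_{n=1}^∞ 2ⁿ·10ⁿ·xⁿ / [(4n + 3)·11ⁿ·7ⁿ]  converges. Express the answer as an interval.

[-77/20, 77/20)

The ratio of consecutive coefficients is [(4n + 3)/(4(n+1) + 3)] · 2·10/(11·7) → 20/77.
Thus R = 1/(20/77) = 77/20.
Check x = 77/20: the terms behave like c/n; limit comparison with the harmonic series gives divergence.
Check x = -77/20: an alternating series whose terms decrease to 0 in absolute value, so it converges by the Leibniz criterion.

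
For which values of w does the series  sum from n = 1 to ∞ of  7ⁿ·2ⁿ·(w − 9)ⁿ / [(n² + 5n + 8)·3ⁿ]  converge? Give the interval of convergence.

By the ratio test, |a_{n+1}/a_n| = [(n² + 5n + 8)/((n+1)² + 5(n+1) + 8)] · 7·2/3 → 14/3.
Hence the series converges for |w − 9| < 1/(14/3) = 3/14, so the radius of convergence is 3/14.
Endpoint w = 129/14: absolute convergence follows by limit comparison with Σ 1/n².
Endpoint w = 123/14: the terms are on the order of 1/n², so the series converges absolutely by comparison with the p-series (p = 2 > 1).

[123/14, 129/14]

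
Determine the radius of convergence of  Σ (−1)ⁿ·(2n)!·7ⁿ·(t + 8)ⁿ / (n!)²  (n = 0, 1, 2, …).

Ratio test: |a_{n+1}/a_n| = (2n+1)·(2n+2)/(n+1)² · 7 → 28 as n → ∞.
Thus R = 1/(28) = 1/28.

R = 1/28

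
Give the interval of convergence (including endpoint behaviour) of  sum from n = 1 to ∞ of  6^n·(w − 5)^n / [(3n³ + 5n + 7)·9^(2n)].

The ratio of consecutive coefficients is [(3n³ + 5n + 7)/(3(n+1)³ + 5(n+1) + 7)] · 6/81 → 2/27.
Hence the series converges for |w − 5| < 1/(2/27) = 27/2, so the radius of convergence is 27/2.
Check w = 37/2: the terms are on the order of 1/n³, so the series converges absolutely by comparison with the p-series (p = 3 > 1).
At w = -17/2: the series is dominated by a constant times Σ 1/n³, which converges (p = 3 > 1).

[-17/2, 37/2]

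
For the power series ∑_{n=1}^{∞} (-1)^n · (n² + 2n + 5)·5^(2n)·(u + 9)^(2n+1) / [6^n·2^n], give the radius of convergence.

Apply the ratio test: |a_{n+1}| / |a_n| = [((n+1)² + 2(n+1) + 5)/(n² + 2n + 5)] · 25/(6·2), which tends to 25/12 as n → ∞.
Successive powers of (u + 9) differ by 2, so the series converges when |u + 9|² · 25/12 < 1, i.e. |u + 9| < √(12/25). So R = 2√3/5.

R = 2√3/5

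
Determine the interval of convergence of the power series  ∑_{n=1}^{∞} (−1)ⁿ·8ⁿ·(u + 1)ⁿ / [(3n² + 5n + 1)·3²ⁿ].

By the ratio test, |a_{n+1}/a_n| = [(3n² + 5n + 1)/(3(n+1)² + 5(n+1) + 1)] · 8/9 → 8/9.
The series converges when 8/9 · |u + 1| < 1, giving R = 9/8.
Check u = 1/8: the terms are on the order of 1/n², so the series converges absolutely by comparison with the p-series (p = 2 > 1).
Endpoint u = -17/8: the terms are on the order of 1/n², so the series converges absolutely by comparison with the p-series (p = 2 > 1).

[-17/8, 1/8]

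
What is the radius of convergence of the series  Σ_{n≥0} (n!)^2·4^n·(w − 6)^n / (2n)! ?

By the ratio test, |a_{n+1}/a_n| = (n+1)²/[(2n+1)·(2n+2)] · 4 → 1.
Hence R = 1.

R = 1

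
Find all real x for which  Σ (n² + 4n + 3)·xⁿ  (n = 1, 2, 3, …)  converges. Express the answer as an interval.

(-1, 1)

The ratio of consecutive coefficients is ((n+1)² + 4(n+1) + 3)/(n² + 4n + 3) → 1.
Convergence for |x| < 1, so R = 1.
Check x = 1: the n-th term does not approach 0; divergence by the term test.
At x = -1: the n-th term does not approach 0; divergence by the term test.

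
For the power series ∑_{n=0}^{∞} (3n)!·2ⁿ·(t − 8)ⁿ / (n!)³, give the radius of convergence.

R = 1/54

The ratio of consecutive coefficients is (3n+1)·(3n+2)·(3n+3)/(n+1)³ · 2 → 54.
Thus R = 1/(54) = 1/54.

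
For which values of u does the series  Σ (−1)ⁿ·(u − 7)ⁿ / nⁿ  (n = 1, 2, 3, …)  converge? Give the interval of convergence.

Applying the root test, |a_n|^(1/n) = 1/n → 0.
Since the n-th root of |a_n| tends to 0, the series converges for all real u; R = ∞.

(−∞, ∞)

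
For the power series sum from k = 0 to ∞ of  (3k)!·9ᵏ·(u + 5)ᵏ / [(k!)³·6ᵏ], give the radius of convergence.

R = 2/81

The ratio of consecutive coefficients is (3k+1)·(3k+2)·(3k+3)/(k+1)³ · 9/6 → 81/2.
Thus R = 1/(81/2) = 2/81.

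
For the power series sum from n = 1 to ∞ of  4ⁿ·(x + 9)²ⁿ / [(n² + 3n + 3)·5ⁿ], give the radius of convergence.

Apply the ratio test: |a_{n+1}| / |a_n| = [(n² + 3n + 3)/((n+1)² + 3(n+1) + 3)] · 4/5, which tends to 4/5 as n → ∞.
Writing y = (x + 9)², the series in y has radius 5/4, so |x + 9| < √(5/4) and R = √5/2.

R = √5/2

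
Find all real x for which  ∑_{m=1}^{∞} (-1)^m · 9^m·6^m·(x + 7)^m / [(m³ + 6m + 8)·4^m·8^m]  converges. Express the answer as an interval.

[-205/27, -173/27]

The ratio of consecutive coefficients is [(m³ + 6m + 8)/((m+1)³ + 6(m+1) + 8)] · 9·6/(4·8) → 27/16.
Thus R = 1/(27/16) = 16/27.
Check x = -173/27: the terms are on the order of 1/m³, so the series converges absolutely by comparison with the p-series (p = 3 > 1).
Check x = -205/27: the terms are on the order of 1/m³, so the series converges absolutely by comparison with the p-series (p = 3 > 1).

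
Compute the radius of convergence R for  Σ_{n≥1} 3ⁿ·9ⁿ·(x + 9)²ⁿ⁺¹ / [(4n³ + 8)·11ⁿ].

R = √33/9

By the ratio test, |a_{n+1}/a_n| = [(4n³ + 8)/(4(n+1)³ + 8)] · 3·9/11 → 27/11.
Successive powers of (x + 9) differ by 2, so the series converges when |x + 9|² · 27/11 < 1, i.e. |x + 9| < √(11/27). So R = √33/9.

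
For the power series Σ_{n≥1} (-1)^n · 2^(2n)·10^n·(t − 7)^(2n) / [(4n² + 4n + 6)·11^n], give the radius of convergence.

The ratio of consecutive coefficients is [(4n² + 4n + 6)/(4(n+1)² + 4(n+1) + 6)] · 4·10/11 → 40/11.
Writing y = (t − 7)², the series in y has radius 11/40, so |t − 7| < √(11/40) and R = √110/20.

R = √110/20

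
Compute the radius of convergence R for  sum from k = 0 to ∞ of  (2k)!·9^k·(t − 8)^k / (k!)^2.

The ratio of consecutive coefficients is (2k+1)·(2k+2)/(k+1)² · 9 → 36.
Thus R = 1/(36) = 1/36.

R = 1/36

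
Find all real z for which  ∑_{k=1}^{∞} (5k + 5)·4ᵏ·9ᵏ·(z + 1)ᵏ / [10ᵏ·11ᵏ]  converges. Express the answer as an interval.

The ratio of consecutive coefficients is [(5(k+1) + 5)/(5k + 5)] · 4·9/(10·11) → 18/55.
The series converges when 18/55 · |z + 1| < 1, giving R = 55/18.
Check z = 37/18: the terms have absolute value of order k, which does not tend to 0, so the series diverges by the divergence test.
At z = -73/18: the terms do not tend to 0, so the series diverges.

(-73/18, 37/18)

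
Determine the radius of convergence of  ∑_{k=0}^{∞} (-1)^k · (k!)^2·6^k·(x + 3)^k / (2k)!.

R = 2/3

The ratio of consecutive coefficients is (k+1)²/[(2k+1)·(2k+2)] · 6 → 3/2.
Convergence for |x + 3| · 3/2 < 1, i.e. |x + 3| < 2/3. So R = 2/3.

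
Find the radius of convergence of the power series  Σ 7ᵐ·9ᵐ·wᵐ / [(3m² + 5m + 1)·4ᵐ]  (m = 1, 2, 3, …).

R = 4/63

Apply the ratio test: |a_{m+1}| / |a_m| = [(3m² + 5m + 1)/(3(m+1)² + 5(m+1) + 1)] · 7·9/4, which tends to 63/4 as m → ∞.
Convergence for |w| · 63/4 < 1, i.e. |w| < 4/63. So R = 4/63.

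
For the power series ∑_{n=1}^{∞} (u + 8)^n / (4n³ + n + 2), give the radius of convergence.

The ratio of consecutive coefficients is (4n³ + n + 2)/(4(n+1)³ + (n+1) + 2) → 1.
Convergence for |u + 8| < 1, so R = 1.

R = 1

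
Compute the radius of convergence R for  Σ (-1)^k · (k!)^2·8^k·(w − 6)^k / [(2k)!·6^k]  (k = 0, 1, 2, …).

R = 3

Apply the ratio test: |a_{k+1}| / |a_k| = (k+1)²/[(2k+1)·(2k+2)] · 8/6, which tends to 1/3 as k → ∞.
The series converges when 1/3 · |w − 6| < 1, giving R = 3.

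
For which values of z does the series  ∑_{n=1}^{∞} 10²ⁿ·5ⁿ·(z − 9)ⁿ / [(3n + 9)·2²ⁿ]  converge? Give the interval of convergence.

[1124/125, 1126/125)

Ratio test: |a_{n+1}/a_n| = [(3n + 9)/(3(n+1) + 9)] · 100·5/4 → 125 as n → ∞.
Hence the series converges for |z − 9| < 1/(125) = 1/125, so the radius of convergence is 1/125.
Check z = 1126/125: comparison with the harmonic series Σ 1/n shows the series diverges.
Check z = 1124/125: convergence follows from the alternating series test (terms decrease monotonically to 0).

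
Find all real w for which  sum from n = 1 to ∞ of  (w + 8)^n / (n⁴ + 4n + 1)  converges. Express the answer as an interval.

[-9, -7]

Apply the ratio test: |a_{n+1}| / |a_n| = (n⁴ + 4n + 1)/((n+1)⁴ + 4(n+1) + 1), which tends to 1 as n → ∞.
Hence R = 1.
Endpoint w = -7: the terms are on the order of 1/n⁴, so the series converges absolutely by comparison with the p-series (p = 4 > 1).
When w = -9, the terms are on the order of 1/n⁴, so the series converges absolutely by comparison with the p-series (p = 4 > 1).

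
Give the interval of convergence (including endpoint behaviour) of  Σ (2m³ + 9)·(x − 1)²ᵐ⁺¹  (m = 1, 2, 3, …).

(0, 2)

Ratio test: |a_{m+1}/a_m| = (2(m+1)³ + 9)/(2m³ + 9) → 1 as m → ∞.
Successive powers of (x − 1) differ by 2, so the series converges when |x − 1|² · 1 < 1, i.e. |x − 1| < √(1) = 1. So R = 1.
Check x = 2: the terms have absolute value of order m³, which does not tend to 0, so the series diverges by the divergence test.
Check x = 0: the m-th term does not approach 0; divergence by the term test.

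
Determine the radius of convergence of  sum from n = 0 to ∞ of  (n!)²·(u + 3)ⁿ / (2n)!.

R = 4

Apply the ratio test: |a_{n+1}| / |a_n| = (n+1)²/[(2n+1)·(2n+2)], which tends to 1/4 as n → ∞.
The series converges when 1/4 · |u + 3| < 1, giving R = 4.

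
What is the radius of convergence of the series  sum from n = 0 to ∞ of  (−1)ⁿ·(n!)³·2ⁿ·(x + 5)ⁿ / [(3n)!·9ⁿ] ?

R = 243/2

By the ratio test, |a_{n+1}/a_n| = (n+1)³/[(3n+1)·(3n+2)·(3n+3)] · 2/9 → 2/243.
The series converges when 2/243 · |x + 5| < 1, giving R = 243/2.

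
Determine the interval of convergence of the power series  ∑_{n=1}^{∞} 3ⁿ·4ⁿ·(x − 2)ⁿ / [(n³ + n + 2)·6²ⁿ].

[-1, 5]

By the ratio test, |a_{n+1}/a_n| = [(n³ + n + 2)/((n+1)³ + (n+1) + 2)] · 3·4/36 → 1/3.
Thus R = 1/(1/3) = 3.
When x = 5, the terms are on the order of 1/n³, so the series converges absolutely by comparison with the p-series (p = 3 > 1).
Endpoint x = -1: the terms are on the order of 1/n³, so the series converges absolutely by comparison with the p-series (p = 3 > 1).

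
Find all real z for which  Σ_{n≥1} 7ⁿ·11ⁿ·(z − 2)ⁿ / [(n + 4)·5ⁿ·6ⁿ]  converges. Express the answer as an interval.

By the ratio test, |a_{n+1}/a_n| = [(n + 4)/((n+1) + 4)] · 7·11/(5·6) → 77/30.
Convergence for |z − 2| · 77/30 < 1, i.e. |z − 2| < 30/77. So R = 30/77.
Endpoint z = 184/77: the terms behave like c/n; limit comparison with the harmonic series gives divergence.
At z = 124/77: the terms alternate in sign and decrease monotonically to 0 in absolute value (size ~ c/n), so the alternating series test gives convergence.

[124/77, 184/77)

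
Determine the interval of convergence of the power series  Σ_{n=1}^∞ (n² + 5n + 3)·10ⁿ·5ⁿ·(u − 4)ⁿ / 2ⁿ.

(99/25, 101/25)

The ratio of consecutive coefficients is [((n+1)² + 5(n+1) + 3)/(n² + 5n + 3)] · 10·5/2 → 25.
Hence the series converges for |u − 4| < 1/(25) = 1/25, so the radius of convergence is 1/25.
Endpoint u = 101/25: the terms have absolute value of order n², which does not tend to 0, so the series diverges by the divergence test.
Endpoint u = 99/25: the n-th term does not approach 0; divergence by the term test.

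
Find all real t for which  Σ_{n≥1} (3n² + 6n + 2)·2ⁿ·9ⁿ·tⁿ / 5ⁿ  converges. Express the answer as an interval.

(-5/18, 5/18)

Ratio test: |a_{n+1}/a_n| = [(3(n+1)² + 6(n+1) + 2)/(3n² + 6n + 2)] · 2·9/5 → 18/5 as n → ∞.
Convergence for |t| · 18/5 < 1, i.e. |t| < 5/18. So R = 5/18.
Check t = 5/18: the terms do not tend to 0, so the series diverges.
At t = -5/18: the terms do not tend to 0, so the series diverges.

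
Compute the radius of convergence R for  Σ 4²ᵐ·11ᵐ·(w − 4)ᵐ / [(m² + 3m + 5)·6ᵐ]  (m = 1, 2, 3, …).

R = 3/88

The ratio of consecutive coefficients is [(m² + 3m + 5)/((m+1)² + 3(m+1) + 5)] · 16·11/6 → 88/3.
Thus R = 1/(88/3) = 3/88.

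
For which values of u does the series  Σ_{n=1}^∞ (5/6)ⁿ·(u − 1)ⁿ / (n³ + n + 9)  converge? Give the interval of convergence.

[-1/5, 11/5]

Ratio test: |a_{n+1}/a_n| = [(n³ + n + 9)/((n+1)³ + (n+1) + 9)] · 5/6 → 5/6 as n → ∞.
Thus R = 1/(5/6) = 6/5.
When u = 11/5, absolute convergence follows by limit comparison with Σ 1/n³.
At u = -1/5: the terms are on the order of 1/n³, so the series converges absolutely by comparison with the p-series (p = 3 > 1).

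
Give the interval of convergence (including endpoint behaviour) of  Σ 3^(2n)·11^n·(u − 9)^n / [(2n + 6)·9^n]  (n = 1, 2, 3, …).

Ratio test: |a_{n+1}/a_n| = [(2n + 6)/(2(n+1) + 6)] · 9·11/9 → 11 as n → ∞.
The series converges when 11 · |u − 9| < 1, giving R = 1/11.
Endpoint u = 100/11: the terms are asymptotic to a nonzero constant times 1/n, so the series diverges by limit comparison with Σ 1/n.
At u = 98/11: convergence follows from the alternating series test (terms decrease monotonically to 0).

[98/11, 100/11)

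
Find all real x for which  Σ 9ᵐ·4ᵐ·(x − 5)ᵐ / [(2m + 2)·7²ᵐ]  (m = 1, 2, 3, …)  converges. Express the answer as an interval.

The ratio of consecutive coefficients is [(2m + 2)/(2(m+1) + 2)] · 9·4/49 → 36/49.
Convergence for |x − 5| · 36/49 < 1, i.e. |x − 5| < 49/36. So R = 49/36.
Endpoint x = 229/36: the terms are asymptotic to a nonzero constant times 1/m, so the series diverges by limit comparison with Σ 1/m.
Endpoint x = 131/36: convergence follows from the alternating series test (terms decrease monotonically to 0).

[131/36, 229/36)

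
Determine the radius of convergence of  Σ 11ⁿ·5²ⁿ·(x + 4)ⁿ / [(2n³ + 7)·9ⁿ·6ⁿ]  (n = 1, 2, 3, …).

The ratio of consecutive coefficients is [(2n³ + 7)/(2(n+1)³ + 7)] · 11·25/(9·6) → 275/54.
Hence the series converges for |x + 4| < 1/(275/54) = 54/275, so the radius of convergence is 54/275.

R = 54/275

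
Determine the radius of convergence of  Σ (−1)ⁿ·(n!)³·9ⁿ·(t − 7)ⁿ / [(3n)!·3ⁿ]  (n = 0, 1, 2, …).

R = 9

By the ratio test, |a_{n+1}/a_n| = (n+1)³/[(3n+1)·(3n+2)·(3n+3)] · 9/3 → 1/9.
Convergence for |t − 7| · 1/9 < 1, i.e. |t − 7| < 9. So R = 9.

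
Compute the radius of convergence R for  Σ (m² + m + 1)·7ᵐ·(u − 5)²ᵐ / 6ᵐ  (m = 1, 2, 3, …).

R = √42/7

Ratio test: |a_{m+1}/a_m| = [((m+1)² + (m+1) + 1)/(m² + m + 1)] · 7/6 → 7/6 as m → ∞.
Successive powers of (u − 5) differ by 2, so the series converges when |u − 5|² · 7/6 < 1, i.e. |u − 5| < √(6/7). So R = √42/7.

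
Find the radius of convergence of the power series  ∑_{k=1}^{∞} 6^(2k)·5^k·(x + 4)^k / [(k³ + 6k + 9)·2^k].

R = 1/90

The ratio of consecutive coefficients is [(k³ + 6k + 9)/((k+1)³ + 6(k+1) + 9)] · 36·5/2 → 90.
Convergence for |x + 4| · 90 < 1, i.e. |x + 4| < 1/90. So R = 1/90.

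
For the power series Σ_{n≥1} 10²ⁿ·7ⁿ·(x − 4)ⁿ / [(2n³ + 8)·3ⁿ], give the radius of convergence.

R = 3/700

Apply the ratio test: |a_{n+1}| / |a_n| = [(2n³ + 8)/(2(n+1)³ + 8)] · 100·7/3, which tends to 700/3 as n → ∞.
The series converges when 700/3 · |x − 4| < 1, giving R = 3/700.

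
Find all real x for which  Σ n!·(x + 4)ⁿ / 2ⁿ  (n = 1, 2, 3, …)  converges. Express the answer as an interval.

{-4}

Ratio test: |a_{n+1}/a_n| = (n+1) · 1/2 → ∞ as n → ∞.
The terms grow without bound for any (x + 4) ≠ 0, so R = 0 (convergence only at x = -4).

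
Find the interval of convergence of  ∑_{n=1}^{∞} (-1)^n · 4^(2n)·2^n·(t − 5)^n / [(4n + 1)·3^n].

The ratio of consecutive coefficients is [(4n + 1)/(4(n+1) + 1)] · 16·2/3 → 32/3.
Hence the series converges for |t − 5| < 1/(32/3) = 3/32, so the radius of convergence is 3/32.
Check t = 163/32: an alternating series whose terms decrease to 0 in absolute value, so it converges by the Leibniz criterion.
At t = 157/32: comparison with the harmonic series Σ 1/n shows the series diverges.

(157/32, 163/32]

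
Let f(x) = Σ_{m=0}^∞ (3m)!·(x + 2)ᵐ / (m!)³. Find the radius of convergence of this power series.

Ratio test: |a_{m+1}/a_m| = (3m+1)·(3m+2)·(3m+3)/(m+1)³ → 27 as m → ∞.
Convergence for |x + 2| · 27 < 1, i.e. |x + 2| < 1/27. So R = 1/27.

R = 1/27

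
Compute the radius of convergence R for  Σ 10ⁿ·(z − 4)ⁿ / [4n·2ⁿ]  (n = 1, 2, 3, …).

R = 1/5

By the ratio test, |a_{n+1}/a_n| = [4n/4(n+1)] · 10/2 → 5.
The series converges when 5 · |z − 4| < 1, giving R = 1/5.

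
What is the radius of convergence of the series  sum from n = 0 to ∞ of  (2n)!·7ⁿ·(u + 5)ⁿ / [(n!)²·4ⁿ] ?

Ratio test: |a_{n+1}/a_n| = (2n+1)·(2n+2)/(n+1)² · 7/4 → 7 as n → ∞.
Convergence for |u + 5| · 7 < 1, i.e. |u + 5| < 1/7. So R = 1/7.

R = 1/7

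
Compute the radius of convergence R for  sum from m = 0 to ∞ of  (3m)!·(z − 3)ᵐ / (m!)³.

R = 1/27

Ratio test: |a_{m+1}/a_m| = (3m+1)·(3m+2)·(3m+3)/(m+1)³ → 27 as m → ∞.
Thus R = 1/(27) = 1/27.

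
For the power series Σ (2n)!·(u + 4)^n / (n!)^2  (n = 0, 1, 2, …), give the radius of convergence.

Apply the ratio test: |a_{n+1}| / |a_n| = (2n+1)·(2n+2)/(n+1)², which tends to 4 as n → ∞.
Thus R = 1/(4) = 1/4.

R = 1/4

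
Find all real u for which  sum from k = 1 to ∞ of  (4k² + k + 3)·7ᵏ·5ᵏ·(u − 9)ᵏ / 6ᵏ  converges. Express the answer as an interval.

(309/35, 321/35)

The ratio of consecutive coefficients is [(4(k+1)² + (k+1) + 3)/(4k² + k + 3)] · 7·5/6 → 35/6.
The series converges when 35/6 · |u − 9| < 1, giving R = 6/35.
Check u = 321/35: the terms have absolute value of order k², which does not tend to 0, so the series diverges by the divergence test.
When u = 309/35, the k-th term does not approach 0; divergence by the term test.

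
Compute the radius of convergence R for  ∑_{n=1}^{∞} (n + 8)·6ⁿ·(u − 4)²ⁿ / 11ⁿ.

By the ratio test, |a_{n+1}/a_n| = [((n+1) + 8)/(n + 8)] · 6/11 → 6/11.
Since the exponent of (u − 4) increases by 2 each term, convergence requires |u − 4|² < 11/6, hence R = √66/6.

R = √66/6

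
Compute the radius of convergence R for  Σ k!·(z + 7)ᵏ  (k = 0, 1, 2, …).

R = 0

Ratio test: |a_{k+1}/a_k| = (k+1) → ∞ as k → ∞.
The ratio grows without bound, so the series diverges whenever (z + 7) ≠ 0; it converges only at z = -7. R = 0.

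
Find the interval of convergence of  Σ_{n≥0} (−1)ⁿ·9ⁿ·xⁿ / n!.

(−∞, ∞)

Ratio test: |a_{n+1}/a_n| = 9 · 1/(n+1) → 0 as n → ∞.
Since the limit is 0 < 1 for every x, the series converges on all of ℝ and R = ∞.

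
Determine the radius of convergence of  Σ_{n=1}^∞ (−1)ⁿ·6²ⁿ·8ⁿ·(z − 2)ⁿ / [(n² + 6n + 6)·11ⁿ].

The ratio of consecutive coefficients is [(n² + 6n + 6)/((n+1)² + 6(n+1) + 6)] · 36·8/11 → 288/11.
The series converges when 288/11 · |z − 2| < 1, giving R = 11/288.

R = 11/288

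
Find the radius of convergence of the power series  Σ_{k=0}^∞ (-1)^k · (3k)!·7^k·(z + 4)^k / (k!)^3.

R = 1/189

Apply the ratio test: |a_{k+1}| / |a_k| = (3k+1)·(3k+2)·(3k+3)/(k+1)³ · 7, which tends to 189 as k → ∞.
Convergence for |z + 4| · 189 < 1, i.e. |z + 4| < 1/189. So R = 1/189.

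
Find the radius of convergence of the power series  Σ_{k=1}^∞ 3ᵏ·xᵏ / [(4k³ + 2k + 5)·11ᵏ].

Ratio test: |a_{k+1}/a_k| = [(4k³ + 2k + 5)/(4(k+1)³ + 2(k+1) + 5)] · 3/11 → 3/11 as k → ∞.
Thus R = 1/(3/11) = 11/3.

R = 11/3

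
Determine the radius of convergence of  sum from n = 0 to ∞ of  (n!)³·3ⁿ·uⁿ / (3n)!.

R = 9

Ratio test: |a_{n+1}/a_n| = (n+1)³/[(3n+1)·(3n+2)·(3n+3)] · 3 → 1/9 as n → ∞.
The series converges when 1/9 · |u| < 1, giving R = 9.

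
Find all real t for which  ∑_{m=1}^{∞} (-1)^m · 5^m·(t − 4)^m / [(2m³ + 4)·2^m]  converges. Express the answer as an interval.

[18/5, 22/5]

The ratio of consecutive coefficients is [(2m³ + 4)/(2(m+1)³ + 4)] · 5/2 → 5/2.
Hence the series converges for |t − 4| < 1/(5/2) = 2/5, so the radius of convergence is 2/5.
When t = 22/5, the terms are on the order of 1/m³, so the series converges absolutely by comparison with the p-series (p = 3 > 1).
Endpoint t = 18/5: absolute convergence follows by limit comparison with Σ 1/m³.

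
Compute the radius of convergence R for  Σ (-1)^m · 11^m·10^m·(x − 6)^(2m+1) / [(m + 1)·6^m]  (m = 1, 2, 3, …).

Ratio test: |a_{m+1}/a_m| = [(m + 1)/((m+1) + 1)] · 11·10/6 → 55/3 as m → ∞.
Since the exponent of (x − 6) increases by 2 each term, convergence requires |x − 6|² < 3/55, hence R = √165/55.

R = √165/55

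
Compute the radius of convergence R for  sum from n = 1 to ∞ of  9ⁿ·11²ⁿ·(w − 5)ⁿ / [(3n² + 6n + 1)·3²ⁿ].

Ratio test: |a_{n+1}/a_n| = [(3n² + 6n + 1)/(3(n+1)² + 6(n+1) + 1)] · 9·121/9 → 121 as n → ∞.
Hence the series converges for |w − 5| < 1/(121) = 1/121, so the radius of convergence is 1/121.

R = 1/121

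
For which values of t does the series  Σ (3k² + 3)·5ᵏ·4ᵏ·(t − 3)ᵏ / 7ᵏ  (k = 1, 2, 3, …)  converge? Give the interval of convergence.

By the ratio test, |a_{k+1}/a_k| = [(3(k+1)² + 3)/(3k² + 3)] · 5·4/7 → 20/7.
Hence the series converges for |t − 3| < 1/(20/7) = 7/20, so the radius of convergence is 7/20.
Endpoint t = 67/20: the terms have absolute value of order k², which does not tend to 0, so the series diverges by the divergence test.
At t = 53/20: the terms do not tend to 0, so the series diverges.

(53/20, 67/20)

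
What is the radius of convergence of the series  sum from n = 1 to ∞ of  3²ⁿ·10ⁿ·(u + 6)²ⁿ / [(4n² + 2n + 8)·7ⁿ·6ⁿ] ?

The ratio of consecutive coefficients is [(4n² + 2n + 8)/(4(n+1)² + 2(n+1) + 8)] · 9·10/(7·6) → 15/7.
Writing y = (u + 6)², the series in y has radius 7/15, so |u + 6| < √(7/15) and R = √105/15.

R = √105/15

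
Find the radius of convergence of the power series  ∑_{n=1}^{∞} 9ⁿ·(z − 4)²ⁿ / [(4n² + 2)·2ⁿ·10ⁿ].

R = 2√5/3

Ratio test: |a_{n+1}/a_n| = [(4n² + 2)/(4(n+1)² + 2)] · 9/(2·10) → 9/20 as n → ∞.
Writing y = (z − 4)², the series in y has radius 20/9, so |z − 4| < √(20/9) and R = 2√5/3.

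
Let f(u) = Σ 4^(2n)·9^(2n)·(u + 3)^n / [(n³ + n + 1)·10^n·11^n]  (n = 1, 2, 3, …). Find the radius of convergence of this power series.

R = 55/648

Ratio test: |a_{n+1}/a_n| = [(n³ + n + 1)/((n+1)³ + (n+1) + 1)] · 16·81/(10·11) → 648/55 as n → ∞.
Hence the series converges for |u + 3| < 1/(648/55) = 55/648, so the radius of convergence is 55/648.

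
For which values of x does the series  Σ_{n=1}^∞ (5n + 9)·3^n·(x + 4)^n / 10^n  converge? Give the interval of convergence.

(-22/3, -2/3)

The ratio of consecutive coefficients is [(5(n+1) + 9)/(5n + 9)] · 3/10 → 3/10.
The series converges when 3/10 · |x + 4| < 1, giving R = 10/3.
Check x = -2/3: the n-th term does not approach 0; divergence by the term test.
At x = -22/3: the terms do not tend to 0, so the series diverges.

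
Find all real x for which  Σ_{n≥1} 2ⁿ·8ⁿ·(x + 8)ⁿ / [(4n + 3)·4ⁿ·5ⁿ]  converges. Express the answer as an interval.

[-37/4, -27/4)

The ratio of consecutive coefficients is [(4n + 3)/(4(n+1) + 3)] · 2·8/(4·5) → 4/5.
Convergence for |x + 8| · 4/5 < 1, i.e. |x + 8| < 5/4. So R = 5/4.
When x = -27/4, the terms are asymptotic to a nonzero constant times 1/n, so the series diverges by limit comparison with Σ 1/n.
Endpoint x = -37/4: an alternating series whose terms decrease to 0 in absolute value, so it converges by the Leibniz criterion.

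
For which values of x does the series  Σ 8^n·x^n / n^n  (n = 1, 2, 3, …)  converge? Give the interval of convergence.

By the Cauchy root test, |a_n|^(1/n) = 8/n → 0.
Since the n-th root of |a_n| tends to 0, the series converges for all real x; R = ∞.

(−∞, ∞)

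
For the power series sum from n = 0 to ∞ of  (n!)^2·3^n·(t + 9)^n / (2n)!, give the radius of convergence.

By the ratio test, |a_{n+1}/a_n| = (n+1)²/[(2n+1)·(2n+2)] · 3 → 3/4.
Thus R = 1/(3/4) = 4/3.

R = 4/3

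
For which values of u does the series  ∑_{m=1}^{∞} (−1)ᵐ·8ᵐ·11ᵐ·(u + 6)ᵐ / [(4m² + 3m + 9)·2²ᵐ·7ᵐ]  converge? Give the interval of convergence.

[-139/22, -125/22]

The ratio of consecutive coefficients is [(4m² + 3m + 9)/(4(m+1)² + 3(m+1) + 9)] · 8·11/(4·7) → 22/7.
Thus R = 1/(22/7) = 7/22.
At u = -125/22: the series is dominated by a constant times Σ 1/m², which converges (p = 2 > 1).
At u = -139/22: absolute convergence follows by limit comparison with Σ 1/m².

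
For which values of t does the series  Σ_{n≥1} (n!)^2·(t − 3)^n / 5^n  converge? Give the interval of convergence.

Ratio test: |a_{n+1}/a_n| = (n+1)² · 1/5 → ∞ as n → ∞.
Since the ratio → ∞, the series diverges for every t ≠ 3, and R = 0.

{3}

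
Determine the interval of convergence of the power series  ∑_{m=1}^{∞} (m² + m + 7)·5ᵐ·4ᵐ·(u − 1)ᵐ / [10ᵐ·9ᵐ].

Ratio test: |a_{m+1}/a_m| = [((m+1)² + (m+1) + 7)/(m² + m + 7)] · 5·4/(10·9) → 2/9 as m → ∞.
Thus R = 1/(2/9) = 9/2.
At u = 11/2: the terms do not tend to 0, so the series diverges.
At u = -7/2: the terms have absolute value of order m², which does not tend to 0, so the series diverges by the divergence test.

(-7/2, 11/2)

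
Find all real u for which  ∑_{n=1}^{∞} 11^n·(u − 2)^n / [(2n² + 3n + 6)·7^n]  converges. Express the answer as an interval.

[15/11, 29/11]

Ratio test: |a_{n+1}/a_n| = [(2n² + 3n + 6)/(2(n+1)² + 3(n+1) + 6)] · 11/7 → 11/7 as n → ∞.
Thus R = 1/(11/7) = 7/11.
Check u = 29/11: the series is dominated by a constant times Σ 1/n², which converges (p = 2 > 1).
At u = 15/11: the series is dominated by a constant times Σ 1/n², which converges (p = 2 > 1).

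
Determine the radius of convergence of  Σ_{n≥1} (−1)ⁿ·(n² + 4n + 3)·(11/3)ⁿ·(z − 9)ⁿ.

R = 3/11

By the ratio test, |a_{n+1}/a_n| = [((n+1)² + 4(n+1) + 3)/(n² + 4n + 3)] · 11/3 → 11/3.
Hence the series converges for |z − 9| < 1/(11/3) = 3/11, so the radius of convergence is 3/11.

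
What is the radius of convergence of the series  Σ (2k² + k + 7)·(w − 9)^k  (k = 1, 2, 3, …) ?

Ratio test: |a_{k+1}/a_k| = (2(k+1)² + (k+1) + 7)/(2k² + k + 7) → 1 as k → ∞.
So the series converges when |w − 9| < 1 and diverges when |w − 9| > 1; R = 1.

R = 1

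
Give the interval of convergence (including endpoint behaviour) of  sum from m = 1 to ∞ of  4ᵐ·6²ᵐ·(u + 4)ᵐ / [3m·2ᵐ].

[-289/72, -287/72)

Apply the ratio test: |a_{m+1}| / |a_m| = [3m/3(m+1)] · 4·36/2, which tends to 72 as m → ∞.
Thus R = 1/(72) = 1/72.
At u = -287/72: the terms behave like c/m; limit comparison with the harmonic series gives divergence.
Endpoint u = -289/72: convergence follows from the alternating series test (terms decrease monotonically to 0).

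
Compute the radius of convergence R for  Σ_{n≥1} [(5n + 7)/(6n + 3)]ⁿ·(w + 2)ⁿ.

R = 6/5

Root test: |a_n|^(1/n) = (5n + 7)/(6n + 3) → 5/6.
Convergence for |w + 2| · 5/6 < 1, i.e. |w + 2| < 6/5. So R = 6/5.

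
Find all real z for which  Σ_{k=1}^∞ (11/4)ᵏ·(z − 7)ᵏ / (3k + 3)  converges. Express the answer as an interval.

[73/11, 81/11)

Apply the ratio test: |a_{k+1}| / |a_k| = [(3k + 3)/(3(k+1) + 3)] · 11/4, which tends to 11/4 as k → ∞.
Thus R = 1/(11/4) = 4/11.
When z = 81/11, the terms are asymptotic to a nonzero constant times 1/k, so the series diverges by limit comparison with Σ 1/k.
Endpoint z = 73/11: an alternating series whose terms decrease to 0 in absolute value, so it converges by the Leibniz criterion.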